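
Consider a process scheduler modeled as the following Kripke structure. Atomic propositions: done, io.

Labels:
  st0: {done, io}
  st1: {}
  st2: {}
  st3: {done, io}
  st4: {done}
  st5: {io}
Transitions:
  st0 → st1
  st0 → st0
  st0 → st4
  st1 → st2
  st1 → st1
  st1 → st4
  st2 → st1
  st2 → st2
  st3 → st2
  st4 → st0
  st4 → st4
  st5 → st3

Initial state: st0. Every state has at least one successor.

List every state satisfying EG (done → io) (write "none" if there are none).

States satisfying done → io: {st0, st1, st2, st3, st5}.
States satisfying EG (done → io): {st0, st1, st2, st3, st5}.

{st0, st1, st2, st3, st5}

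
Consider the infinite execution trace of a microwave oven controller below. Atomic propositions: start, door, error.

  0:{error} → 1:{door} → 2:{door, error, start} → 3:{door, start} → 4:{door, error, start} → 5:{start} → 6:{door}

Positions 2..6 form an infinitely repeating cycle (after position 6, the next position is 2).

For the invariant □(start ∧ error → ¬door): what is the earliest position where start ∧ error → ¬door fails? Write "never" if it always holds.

Check start ∧ error → ¬door at each position in order: 0 ✓, 1 ✓.
At position 2 the labels are {door, error, start}, so start ∧ error → ¬door is false there. This is the first violation.

2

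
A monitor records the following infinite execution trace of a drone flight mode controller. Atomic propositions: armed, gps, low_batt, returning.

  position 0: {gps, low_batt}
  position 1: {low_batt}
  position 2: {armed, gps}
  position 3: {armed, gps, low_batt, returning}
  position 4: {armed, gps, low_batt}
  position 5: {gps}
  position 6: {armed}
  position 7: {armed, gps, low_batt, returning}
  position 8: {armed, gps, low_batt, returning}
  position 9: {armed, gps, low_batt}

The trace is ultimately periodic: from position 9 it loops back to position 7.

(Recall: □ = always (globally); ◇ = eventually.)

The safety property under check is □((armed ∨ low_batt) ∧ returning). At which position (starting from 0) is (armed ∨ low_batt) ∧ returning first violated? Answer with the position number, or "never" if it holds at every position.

0

At position 0 the labels are {gps, low_batt}, so (armed ∨ low_batt) ∧ returning is false there. This is the first violation.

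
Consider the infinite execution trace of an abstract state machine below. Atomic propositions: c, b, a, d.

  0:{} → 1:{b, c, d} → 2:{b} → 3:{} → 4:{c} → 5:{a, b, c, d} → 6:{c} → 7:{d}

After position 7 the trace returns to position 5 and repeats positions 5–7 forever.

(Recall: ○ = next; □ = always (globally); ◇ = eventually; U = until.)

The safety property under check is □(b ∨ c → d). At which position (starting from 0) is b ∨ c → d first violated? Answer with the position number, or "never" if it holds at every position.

2

Check b ∨ c → d at each position in order: 0 ✓, 1 ✓.
At position 2 the labels are {b}, so b ∨ c → d is false there. This is the first violation.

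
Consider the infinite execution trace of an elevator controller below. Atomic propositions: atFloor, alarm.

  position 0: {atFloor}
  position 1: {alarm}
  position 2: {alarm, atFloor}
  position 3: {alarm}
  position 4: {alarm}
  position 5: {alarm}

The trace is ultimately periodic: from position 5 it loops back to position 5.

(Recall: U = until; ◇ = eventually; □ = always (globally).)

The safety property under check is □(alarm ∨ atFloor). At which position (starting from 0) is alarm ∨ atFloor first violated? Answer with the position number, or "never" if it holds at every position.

alarm ∨ atFloor holds at every position 0..5, and those are all the positions the trace ever visits, so the invariant □(alarm ∨ atFloor) is never violated.

never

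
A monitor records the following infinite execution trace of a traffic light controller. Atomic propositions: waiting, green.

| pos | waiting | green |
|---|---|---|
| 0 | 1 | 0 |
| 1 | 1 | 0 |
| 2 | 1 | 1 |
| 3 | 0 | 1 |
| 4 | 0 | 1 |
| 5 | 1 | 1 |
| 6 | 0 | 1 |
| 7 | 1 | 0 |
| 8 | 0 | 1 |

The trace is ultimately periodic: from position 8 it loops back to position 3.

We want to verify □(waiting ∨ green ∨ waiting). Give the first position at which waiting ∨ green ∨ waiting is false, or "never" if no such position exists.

never

waiting ∨ green ∨ waiting holds at every position 0..8, and those are all the positions the trace ever visits, so the invariant □(waiting ∨ green ∨ waiting) is never violated.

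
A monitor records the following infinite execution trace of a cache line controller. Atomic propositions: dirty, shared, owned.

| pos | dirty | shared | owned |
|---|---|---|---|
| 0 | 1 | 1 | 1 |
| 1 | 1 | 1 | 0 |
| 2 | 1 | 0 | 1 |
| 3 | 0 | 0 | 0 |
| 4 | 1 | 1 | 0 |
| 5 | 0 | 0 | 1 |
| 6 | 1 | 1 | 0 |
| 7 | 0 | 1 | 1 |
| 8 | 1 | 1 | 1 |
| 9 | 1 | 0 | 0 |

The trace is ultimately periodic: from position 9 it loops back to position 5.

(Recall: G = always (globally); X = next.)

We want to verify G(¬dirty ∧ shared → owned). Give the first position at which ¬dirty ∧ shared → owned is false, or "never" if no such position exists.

¬dirty ∧ shared → owned holds at every position 0..9, and those are all the positions the trace ever visits, so the invariant G(¬dirty ∧ shared → owned) is never violated.

never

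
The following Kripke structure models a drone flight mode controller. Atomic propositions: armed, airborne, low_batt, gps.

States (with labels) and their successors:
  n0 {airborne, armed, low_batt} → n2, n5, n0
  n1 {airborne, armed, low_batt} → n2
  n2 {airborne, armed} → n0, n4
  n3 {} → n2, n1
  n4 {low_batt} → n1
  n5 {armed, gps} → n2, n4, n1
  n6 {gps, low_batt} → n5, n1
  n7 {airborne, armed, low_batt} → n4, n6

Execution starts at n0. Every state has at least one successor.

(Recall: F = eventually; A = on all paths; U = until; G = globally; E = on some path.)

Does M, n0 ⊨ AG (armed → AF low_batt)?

Satisfied

States satisfying armed → AF low_batt: {n0, n1, n2, n3, n4, n5, n6, n7}.
States satisfying AG (armed → AF low_batt): {n0, n1, n2, n3, n4, n5, n6, n7}.
Every state reachable from n0 satisfies armed → AF low_batt.
n0 ∈ Sat(AG (armed → AF low_batt)).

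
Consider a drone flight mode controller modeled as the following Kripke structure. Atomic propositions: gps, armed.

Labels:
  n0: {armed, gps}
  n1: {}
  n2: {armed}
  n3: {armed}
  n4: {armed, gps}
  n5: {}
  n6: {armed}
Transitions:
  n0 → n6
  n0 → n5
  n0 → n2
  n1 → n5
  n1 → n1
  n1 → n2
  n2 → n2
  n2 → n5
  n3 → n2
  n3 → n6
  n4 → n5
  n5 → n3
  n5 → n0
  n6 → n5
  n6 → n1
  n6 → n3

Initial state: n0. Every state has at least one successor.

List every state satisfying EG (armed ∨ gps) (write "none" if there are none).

{n0, n2, n3, n6}

States satisfying armed ∨ gps: {n0, n2, n3, n4, n6}.
States satisfying EG (armed ∨ gps): {n0, n2, n3, n6}.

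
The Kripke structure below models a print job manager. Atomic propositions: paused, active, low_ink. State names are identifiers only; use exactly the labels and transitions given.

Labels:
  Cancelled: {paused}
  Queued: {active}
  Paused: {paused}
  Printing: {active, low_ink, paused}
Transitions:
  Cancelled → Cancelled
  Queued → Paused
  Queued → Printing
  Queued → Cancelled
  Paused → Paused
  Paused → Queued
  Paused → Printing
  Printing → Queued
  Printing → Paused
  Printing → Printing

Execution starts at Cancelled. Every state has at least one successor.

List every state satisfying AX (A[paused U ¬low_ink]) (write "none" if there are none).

{Cancelled}

States satisfying A[paused U ¬low_ink]: {Cancelled, Queued, Paused}.
States satisfying AX (A[paused U ¬low_ink]): {Cancelled}.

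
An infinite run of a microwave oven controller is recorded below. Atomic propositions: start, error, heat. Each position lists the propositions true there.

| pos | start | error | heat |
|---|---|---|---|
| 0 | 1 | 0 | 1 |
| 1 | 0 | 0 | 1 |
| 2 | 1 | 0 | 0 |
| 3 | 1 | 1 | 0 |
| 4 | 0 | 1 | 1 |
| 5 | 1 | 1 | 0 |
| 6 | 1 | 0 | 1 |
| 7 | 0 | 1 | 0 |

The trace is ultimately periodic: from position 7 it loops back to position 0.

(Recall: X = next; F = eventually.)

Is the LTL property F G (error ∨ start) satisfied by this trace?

G (error ∨ start) is false at every position 0..7, so it never becomes true and F G (error ∨ start) fails.

No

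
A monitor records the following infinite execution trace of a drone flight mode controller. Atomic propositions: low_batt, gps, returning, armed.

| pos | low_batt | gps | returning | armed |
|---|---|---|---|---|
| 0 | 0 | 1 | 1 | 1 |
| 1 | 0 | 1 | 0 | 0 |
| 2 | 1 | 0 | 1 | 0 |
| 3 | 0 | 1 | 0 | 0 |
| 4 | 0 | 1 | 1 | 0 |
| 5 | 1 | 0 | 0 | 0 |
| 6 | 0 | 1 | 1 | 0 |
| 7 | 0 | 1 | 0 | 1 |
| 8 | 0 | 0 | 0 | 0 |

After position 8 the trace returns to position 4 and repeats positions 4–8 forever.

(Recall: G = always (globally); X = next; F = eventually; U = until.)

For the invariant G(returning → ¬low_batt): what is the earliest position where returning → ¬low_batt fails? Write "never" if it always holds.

Check returning → ¬low_batt at each position in order: 0 ✓, 1 ✓.
At position 2 the labels are {low_batt, returning}, so returning → ¬low_batt is false there. This is the first violation.

2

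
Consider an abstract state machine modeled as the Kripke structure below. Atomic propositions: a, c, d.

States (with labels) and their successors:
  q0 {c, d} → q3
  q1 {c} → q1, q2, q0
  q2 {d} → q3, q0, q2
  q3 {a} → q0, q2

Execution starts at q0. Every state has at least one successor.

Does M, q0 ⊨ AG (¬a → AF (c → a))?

States satisfying ¬a → AF (c → a): {q0, q2, q3}.
States satisfying AG (¬a → AF (c → a)): {q0, q2, q3}.
Every state reachable from q0 satisfies ¬a → AF (c → a).
q0 ∈ Sat(AG (¬a → AF (c → a))).

Holds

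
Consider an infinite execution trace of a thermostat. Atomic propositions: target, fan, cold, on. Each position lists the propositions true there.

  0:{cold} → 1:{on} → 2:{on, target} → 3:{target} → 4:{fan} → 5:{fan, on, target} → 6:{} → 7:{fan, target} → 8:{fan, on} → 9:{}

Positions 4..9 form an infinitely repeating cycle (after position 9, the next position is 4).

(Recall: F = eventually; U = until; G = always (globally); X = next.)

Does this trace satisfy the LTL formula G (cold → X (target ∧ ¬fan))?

cold → X (target ∧ ¬fan) must hold at every position from 0 onward. It fails at position 0, so G (cold → X (target ∧ ¬fan)) is false.
Positions where cold holds: 0.
Check X (target ∧ ¬fan) at each: 0→fails.

No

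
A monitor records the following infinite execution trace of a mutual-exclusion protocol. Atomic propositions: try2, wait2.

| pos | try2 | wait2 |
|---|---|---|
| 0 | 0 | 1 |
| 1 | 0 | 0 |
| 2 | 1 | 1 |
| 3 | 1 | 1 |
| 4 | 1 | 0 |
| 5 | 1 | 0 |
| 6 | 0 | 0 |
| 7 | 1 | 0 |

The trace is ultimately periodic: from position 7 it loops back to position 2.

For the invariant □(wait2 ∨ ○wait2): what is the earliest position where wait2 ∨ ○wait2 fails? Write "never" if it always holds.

4

Check wait2 ∨ ○wait2 at each position in order: 0 ✓, 1 ✓, 2 ✓, 3 ✓.
At position 4 the labels are {try2} and the next position 5 has {try2}, so wait2 ∨ ○wait2 is false there. This is the first violation.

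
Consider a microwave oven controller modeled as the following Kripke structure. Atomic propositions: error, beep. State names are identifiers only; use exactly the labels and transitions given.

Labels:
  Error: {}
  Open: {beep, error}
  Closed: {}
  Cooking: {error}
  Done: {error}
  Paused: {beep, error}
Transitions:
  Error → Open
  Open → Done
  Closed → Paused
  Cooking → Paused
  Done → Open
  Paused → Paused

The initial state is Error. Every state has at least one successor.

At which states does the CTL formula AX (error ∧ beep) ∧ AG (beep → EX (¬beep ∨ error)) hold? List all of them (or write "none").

States satisfying error ∧ beep: {Open, Paused}.
States satisfying AX (error ∧ beep): {Error, Closed, Cooking, Done, Paused}.
States satisfying beep → EX (¬beep ∨ error): {Error, Open, Closed, Cooking, Done, Paused}.
States satisfying AG (beep → EX (¬beep ∨ error)): {Error, Open, Closed, Cooking, Done, Paused}.
States satisfying AX (error ∧ beep) ∧ AG (beep → EX (¬beep ∨ error)): {Error, Closed, Cooking, Done, Paused}.

{Error, Closed, Cooking, Done, Paused}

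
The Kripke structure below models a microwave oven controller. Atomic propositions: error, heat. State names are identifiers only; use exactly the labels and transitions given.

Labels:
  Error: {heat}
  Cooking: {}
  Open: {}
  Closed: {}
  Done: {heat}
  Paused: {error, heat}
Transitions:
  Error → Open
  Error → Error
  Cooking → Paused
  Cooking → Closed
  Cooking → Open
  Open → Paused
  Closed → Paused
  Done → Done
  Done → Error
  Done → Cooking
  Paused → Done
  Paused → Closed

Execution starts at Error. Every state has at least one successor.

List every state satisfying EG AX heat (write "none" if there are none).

none

States satisfying AX heat: {Open, Closed}.
States satisfying EG AX heat: ∅.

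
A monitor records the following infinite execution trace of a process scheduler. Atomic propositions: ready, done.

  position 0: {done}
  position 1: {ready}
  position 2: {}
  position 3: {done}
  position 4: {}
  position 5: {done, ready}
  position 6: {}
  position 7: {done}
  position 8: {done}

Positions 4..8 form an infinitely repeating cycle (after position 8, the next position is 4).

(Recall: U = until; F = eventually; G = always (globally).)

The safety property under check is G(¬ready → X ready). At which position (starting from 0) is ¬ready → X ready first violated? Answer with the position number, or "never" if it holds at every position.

2

Check ¬ready → X ready at each position in order: 0 ✓, 1 ✓.
At position 2 the labels are {} and the next position 3 has {done}, so ¬ready → X ready is false there. This is the first violation.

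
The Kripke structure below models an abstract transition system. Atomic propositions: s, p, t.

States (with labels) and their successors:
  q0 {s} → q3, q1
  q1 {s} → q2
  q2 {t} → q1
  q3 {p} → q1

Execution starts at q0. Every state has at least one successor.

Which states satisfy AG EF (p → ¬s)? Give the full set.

{q0, q1, q2, q3}

States satisfying EF (p → ¬s): {q0, q1, q2, q3}.
States satisfying AG EF (p → ¬s): {q0, q1, q2, q3}.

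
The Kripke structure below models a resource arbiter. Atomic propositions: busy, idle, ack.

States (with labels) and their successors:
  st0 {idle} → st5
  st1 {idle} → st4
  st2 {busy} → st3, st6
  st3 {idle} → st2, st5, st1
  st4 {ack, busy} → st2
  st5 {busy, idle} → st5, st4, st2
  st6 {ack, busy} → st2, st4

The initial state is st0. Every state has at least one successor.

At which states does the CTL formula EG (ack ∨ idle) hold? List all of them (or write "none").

{st0, st3, st5}

States satisfying ack ∨ idle: {st0, st1, st3, st4, st5, st6}.
States satisfying EG (ack ∨ idle): {st0, st3, st5}.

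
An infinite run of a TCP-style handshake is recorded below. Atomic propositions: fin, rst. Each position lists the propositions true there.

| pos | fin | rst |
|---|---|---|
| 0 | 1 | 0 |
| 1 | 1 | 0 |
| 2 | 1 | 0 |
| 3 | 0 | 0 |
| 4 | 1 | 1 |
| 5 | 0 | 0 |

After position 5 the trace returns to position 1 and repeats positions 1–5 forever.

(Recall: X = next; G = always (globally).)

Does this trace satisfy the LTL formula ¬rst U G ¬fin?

No

Walking from position 0: at position 4, G ¬fin has not yet held and ¬rst fails, so ¬rst U G ¬fin is false.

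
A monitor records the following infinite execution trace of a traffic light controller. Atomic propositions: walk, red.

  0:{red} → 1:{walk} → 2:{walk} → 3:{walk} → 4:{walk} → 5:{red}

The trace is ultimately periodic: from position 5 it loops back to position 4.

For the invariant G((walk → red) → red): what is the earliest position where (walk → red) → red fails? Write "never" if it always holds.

(walk → red) → red holds at every position 0..5, and those are all the positions the trace ever visits, so the invariant G((walk → red) → red) is never violated.

never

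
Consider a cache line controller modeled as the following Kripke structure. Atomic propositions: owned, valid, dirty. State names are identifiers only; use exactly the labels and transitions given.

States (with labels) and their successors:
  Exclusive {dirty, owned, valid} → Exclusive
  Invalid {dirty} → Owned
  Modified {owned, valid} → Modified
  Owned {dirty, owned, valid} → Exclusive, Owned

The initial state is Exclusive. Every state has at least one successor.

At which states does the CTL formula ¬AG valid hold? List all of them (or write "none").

{Invalid}

States satisfying valid: {Exclusive, Modified, Owned}.
States satisfying AG valid: {Exclusive, Modified, Owned}.
States satisfying ¬AG valid: {Invalid}.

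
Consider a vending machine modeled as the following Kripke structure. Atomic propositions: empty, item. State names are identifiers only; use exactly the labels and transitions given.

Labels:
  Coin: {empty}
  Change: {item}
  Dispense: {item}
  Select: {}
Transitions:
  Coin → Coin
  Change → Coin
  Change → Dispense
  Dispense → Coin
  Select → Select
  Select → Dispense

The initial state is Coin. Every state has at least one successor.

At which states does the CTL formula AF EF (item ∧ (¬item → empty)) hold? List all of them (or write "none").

States satisfying EF (item ∧ (¬item → empty)): {Change, Dispense, Select}.
States satisfying AF EF (item ∧ (¬item → empty)): {Change, Dispense, Select}.

{Change, Dispense, Select}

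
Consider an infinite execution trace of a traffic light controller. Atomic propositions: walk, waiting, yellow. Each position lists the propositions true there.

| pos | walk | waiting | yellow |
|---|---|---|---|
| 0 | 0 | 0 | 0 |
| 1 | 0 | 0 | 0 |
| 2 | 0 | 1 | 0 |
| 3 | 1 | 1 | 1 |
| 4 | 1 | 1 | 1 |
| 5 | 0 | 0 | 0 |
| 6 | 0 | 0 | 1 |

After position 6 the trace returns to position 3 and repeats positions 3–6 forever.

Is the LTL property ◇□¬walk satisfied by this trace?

No

□¬walk is false at every position 0..6, so it never becomes true and ◇□¬walk fails.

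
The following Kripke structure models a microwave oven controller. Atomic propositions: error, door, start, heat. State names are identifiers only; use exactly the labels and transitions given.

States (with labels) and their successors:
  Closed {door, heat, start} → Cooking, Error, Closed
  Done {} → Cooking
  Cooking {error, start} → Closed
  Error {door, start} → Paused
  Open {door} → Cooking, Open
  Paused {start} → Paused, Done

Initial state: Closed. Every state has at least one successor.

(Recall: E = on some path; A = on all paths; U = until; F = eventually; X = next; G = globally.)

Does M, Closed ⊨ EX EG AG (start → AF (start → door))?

States satisfying EG AG (start → AF (start → door)): ∅.
States satisfying EX EG AG (start → AF (start → door)): ∅.
No suitable path/successor from Closed witnesses the formula.
Closed ∉ Sat(EX EG AG (start → AF (start → door))).

No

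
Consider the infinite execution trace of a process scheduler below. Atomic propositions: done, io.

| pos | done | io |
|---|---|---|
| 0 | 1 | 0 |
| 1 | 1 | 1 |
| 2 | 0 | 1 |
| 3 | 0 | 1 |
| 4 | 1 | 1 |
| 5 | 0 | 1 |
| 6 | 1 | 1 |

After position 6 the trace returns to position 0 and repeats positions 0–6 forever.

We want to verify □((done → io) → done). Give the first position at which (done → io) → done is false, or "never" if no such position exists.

Check (done → io) → done at each position in order: 0 ✓, 1 ✓.
At position 2 the labels are {io}, so (done → io) → done is false there. This is the first violation.

2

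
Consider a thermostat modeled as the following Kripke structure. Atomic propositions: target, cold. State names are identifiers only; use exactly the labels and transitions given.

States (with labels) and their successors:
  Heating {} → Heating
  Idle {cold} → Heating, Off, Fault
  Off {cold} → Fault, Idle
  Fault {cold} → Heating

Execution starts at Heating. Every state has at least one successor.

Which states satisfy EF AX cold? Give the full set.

States satisfying AX cold: {Off}.
States satisfying EF AX cold: {Idle, Off}.

{Idle, Off}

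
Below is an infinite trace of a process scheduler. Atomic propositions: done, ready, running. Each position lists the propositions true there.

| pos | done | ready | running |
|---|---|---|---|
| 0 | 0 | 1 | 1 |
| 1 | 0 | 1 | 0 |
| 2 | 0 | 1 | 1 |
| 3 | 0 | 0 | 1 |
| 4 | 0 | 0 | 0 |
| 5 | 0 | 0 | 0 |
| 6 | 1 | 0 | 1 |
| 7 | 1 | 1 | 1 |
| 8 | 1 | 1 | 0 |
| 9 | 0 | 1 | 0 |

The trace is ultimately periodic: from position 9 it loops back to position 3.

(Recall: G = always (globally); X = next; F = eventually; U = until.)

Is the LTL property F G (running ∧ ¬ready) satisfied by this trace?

G (running ∧ ¬ready) is false at every position 0..9, so it never becomes true and F G (running ∧ ¬ready) fails.

Does not hold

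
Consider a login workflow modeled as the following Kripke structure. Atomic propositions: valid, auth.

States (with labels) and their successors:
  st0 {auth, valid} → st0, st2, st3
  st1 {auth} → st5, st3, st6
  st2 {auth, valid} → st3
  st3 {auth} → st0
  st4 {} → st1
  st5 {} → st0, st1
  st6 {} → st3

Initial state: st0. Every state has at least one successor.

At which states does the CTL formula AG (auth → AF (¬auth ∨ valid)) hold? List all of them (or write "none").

{st0, st1, st2, st3, st4, st5, st6}

States satisfying auth → AF (¬auth ∨ valid): {st0, st1, st2, st3, st4, st5, st6}.
States satisfying AG (auth → AF (¬auth ∨ valid)): {st0, st1, st2, st3, st4, st5, st6}.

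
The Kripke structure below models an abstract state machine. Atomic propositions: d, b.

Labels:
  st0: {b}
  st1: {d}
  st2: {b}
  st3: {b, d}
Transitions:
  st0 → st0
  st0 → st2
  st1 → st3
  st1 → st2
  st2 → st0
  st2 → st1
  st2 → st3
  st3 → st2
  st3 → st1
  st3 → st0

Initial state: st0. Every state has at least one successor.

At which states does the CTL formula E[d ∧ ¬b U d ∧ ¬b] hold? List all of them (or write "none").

States satisfying d ∧ ¬b: {st1}.
States satisfying E[d ∧ ¬b U d ∧ ¬b]: {st1}.

{st1}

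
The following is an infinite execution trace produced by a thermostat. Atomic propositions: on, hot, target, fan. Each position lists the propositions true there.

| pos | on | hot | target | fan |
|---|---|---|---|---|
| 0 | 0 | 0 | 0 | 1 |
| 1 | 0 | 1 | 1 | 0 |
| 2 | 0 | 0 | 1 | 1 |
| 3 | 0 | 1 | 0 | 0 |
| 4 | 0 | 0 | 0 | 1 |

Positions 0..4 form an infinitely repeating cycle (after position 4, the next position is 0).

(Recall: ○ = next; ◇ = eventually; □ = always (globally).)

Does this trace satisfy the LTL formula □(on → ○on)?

on → ○on holds at every position 0..4, and those are all positions ever visited, so □(on → ○on) holds.

Yes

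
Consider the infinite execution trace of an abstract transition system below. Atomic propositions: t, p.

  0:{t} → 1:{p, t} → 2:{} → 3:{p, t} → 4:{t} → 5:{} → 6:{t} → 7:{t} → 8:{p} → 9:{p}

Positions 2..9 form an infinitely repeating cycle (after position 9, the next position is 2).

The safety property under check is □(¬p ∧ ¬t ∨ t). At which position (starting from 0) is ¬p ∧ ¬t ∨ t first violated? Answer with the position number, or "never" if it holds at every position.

Check ¬p ∧ ¬t ∨ t at each position in order: 0 ✓, 1 ✓, 2 ✓, 3 ✓, 4 ✓, 5 ✓, 6 ✓, 7 ✓.
At position 8 the labels are {p}, so ¬p ∧ ¬t ∨ t is false there. This is the first violation.

8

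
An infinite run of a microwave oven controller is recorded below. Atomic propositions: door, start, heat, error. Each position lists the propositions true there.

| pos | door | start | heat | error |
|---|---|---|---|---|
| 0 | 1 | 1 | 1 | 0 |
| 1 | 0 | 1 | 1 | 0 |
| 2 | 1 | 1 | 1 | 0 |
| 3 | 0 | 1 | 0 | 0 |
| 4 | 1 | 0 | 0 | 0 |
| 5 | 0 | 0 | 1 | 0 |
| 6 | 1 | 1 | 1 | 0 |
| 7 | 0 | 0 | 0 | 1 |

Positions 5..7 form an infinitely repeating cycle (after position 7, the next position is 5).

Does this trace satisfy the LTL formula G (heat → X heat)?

heat → X heat must hold at every position from 0 onward. It fails at position 2, so G (heat → X heat) is false.
Positions where heat holds: 0, 1, 2, 5, 6.
Check X heat at each: 0→ok, 1→ok, 2→fails, 5→ok, 6→fails.

Does not hold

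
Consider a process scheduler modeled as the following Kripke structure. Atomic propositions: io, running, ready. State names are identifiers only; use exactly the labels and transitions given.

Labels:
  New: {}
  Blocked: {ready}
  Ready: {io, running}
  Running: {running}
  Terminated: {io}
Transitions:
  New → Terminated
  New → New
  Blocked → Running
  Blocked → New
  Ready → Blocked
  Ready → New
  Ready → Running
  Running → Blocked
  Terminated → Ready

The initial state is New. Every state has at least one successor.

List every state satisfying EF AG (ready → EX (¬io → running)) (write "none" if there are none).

{New, Blocked, Ready, Running, Terminated}

States satisfying AG (ready → EX (¬io → running)): {New, Blocked, Ready, Running, Terminated}.
States satisfying EF AG (ready → EX (¬io → running)): {New, Blocked, Ready, Running, Terminated}.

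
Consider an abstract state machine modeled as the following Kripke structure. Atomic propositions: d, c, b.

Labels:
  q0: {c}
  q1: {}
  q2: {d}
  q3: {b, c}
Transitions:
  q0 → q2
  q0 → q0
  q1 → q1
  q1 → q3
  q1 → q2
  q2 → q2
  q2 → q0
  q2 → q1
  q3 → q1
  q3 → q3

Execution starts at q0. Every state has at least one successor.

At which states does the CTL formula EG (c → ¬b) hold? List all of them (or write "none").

{q0, q1, q2}

States satisfying c → ¬b: {q0, q1, q2}.
States satisfying EG (c → ¬b): {q0, q1, q2}.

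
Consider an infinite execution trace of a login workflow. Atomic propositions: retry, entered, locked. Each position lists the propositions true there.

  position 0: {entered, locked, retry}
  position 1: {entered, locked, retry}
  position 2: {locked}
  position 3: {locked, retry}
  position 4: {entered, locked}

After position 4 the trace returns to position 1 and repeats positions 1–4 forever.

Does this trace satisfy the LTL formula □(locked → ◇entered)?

locked → ◇entered holds at every position 0..4, and those are all positions ever visited, so □(locked → ◇entered) holds.
Positions where locked holds: 0, 1, 2, 3, 4.
Check ◇entered at each: 0→ok, 1→ok, 2→ok, 3→ok, 4→ok.

Satisfied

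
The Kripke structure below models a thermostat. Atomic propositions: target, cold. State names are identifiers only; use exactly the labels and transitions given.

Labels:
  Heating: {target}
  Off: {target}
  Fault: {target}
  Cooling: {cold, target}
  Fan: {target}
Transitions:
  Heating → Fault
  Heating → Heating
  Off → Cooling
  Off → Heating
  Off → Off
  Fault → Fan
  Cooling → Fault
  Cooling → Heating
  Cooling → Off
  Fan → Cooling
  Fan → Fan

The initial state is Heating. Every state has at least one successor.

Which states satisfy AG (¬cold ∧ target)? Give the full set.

States satisfying ¬cold ∧ target: {Heating, Off, Fault, Fan}.
States satisfying AG (¬cold ∧ target): ∅.

none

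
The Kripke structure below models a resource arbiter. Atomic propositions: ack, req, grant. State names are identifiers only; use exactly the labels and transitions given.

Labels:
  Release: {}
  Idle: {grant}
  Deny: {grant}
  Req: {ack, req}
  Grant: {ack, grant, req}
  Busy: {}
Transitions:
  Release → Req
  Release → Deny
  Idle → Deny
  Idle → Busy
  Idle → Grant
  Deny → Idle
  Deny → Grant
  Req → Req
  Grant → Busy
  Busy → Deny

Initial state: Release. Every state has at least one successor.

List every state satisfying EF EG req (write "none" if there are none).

{Release, Req}

States satisfying EG req: {Req}.
States satisfying EF EG req: {Release, Req}.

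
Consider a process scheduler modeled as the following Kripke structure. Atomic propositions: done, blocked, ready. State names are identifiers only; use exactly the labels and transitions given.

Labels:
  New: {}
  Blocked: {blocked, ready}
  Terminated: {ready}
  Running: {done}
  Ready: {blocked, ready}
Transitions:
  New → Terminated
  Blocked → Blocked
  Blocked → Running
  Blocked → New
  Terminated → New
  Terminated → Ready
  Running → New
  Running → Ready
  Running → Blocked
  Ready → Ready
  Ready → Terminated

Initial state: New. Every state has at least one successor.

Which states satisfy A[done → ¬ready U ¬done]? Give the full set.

{New, Blocked, Terminated, Running, Ready}

States satisfying done → ¬ready: {New, Blocked, Terminated, Running, Ready}.
States satisfying ¬done: {New, Blocked, Terminated, Ready}.
States satisfying A[done → ¬ready U ¬done]: {New, Blocked, Terminated, Running, Ready}.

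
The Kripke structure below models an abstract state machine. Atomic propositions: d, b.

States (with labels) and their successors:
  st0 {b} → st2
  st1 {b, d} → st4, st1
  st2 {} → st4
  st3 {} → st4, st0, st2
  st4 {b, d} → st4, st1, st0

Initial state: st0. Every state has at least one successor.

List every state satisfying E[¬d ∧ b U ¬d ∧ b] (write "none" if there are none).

States satisfying ¬d ∧ b: {st0}.
States satisfying E[¬d ∧ b U ¬d ∧ b]: {st0}.

{st0}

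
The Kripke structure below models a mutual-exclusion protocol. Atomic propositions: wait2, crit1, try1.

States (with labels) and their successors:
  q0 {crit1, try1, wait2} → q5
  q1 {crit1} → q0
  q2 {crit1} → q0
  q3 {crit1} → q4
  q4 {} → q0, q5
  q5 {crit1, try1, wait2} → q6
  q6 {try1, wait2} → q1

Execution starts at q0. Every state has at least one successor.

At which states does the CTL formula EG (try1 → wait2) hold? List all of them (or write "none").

States satisfying try1 → wait2: {q0, q1, q2, q3, q4, q5, q6}.
States satisfying EG (try1 → wait2): {q0, q1, q2, q3, q4, q5, q6}.

{q0, q1, q2, q3, q4, q5, q6}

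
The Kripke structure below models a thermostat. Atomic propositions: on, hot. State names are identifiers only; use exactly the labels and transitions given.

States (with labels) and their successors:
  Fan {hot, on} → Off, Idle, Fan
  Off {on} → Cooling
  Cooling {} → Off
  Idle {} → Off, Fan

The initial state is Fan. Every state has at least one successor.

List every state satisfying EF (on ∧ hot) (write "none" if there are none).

States satisfying on ∧ hot: {Fan}.
States satisfying EF (on ∧ hot): {Fan, Idle}.

{Fan, Idle}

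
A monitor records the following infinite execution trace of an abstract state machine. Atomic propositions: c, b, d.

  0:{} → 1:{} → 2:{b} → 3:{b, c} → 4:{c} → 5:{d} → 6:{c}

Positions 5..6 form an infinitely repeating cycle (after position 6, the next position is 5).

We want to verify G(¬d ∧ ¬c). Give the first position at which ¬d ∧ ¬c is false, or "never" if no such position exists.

Check ¬d ∧ ¬c at each position in order: 0 ✓, 1 ✓, 2 ✓.
At position 3 the labels are {b, c}, so ¬d ∧ ¬c is false there. This is the first violation.

3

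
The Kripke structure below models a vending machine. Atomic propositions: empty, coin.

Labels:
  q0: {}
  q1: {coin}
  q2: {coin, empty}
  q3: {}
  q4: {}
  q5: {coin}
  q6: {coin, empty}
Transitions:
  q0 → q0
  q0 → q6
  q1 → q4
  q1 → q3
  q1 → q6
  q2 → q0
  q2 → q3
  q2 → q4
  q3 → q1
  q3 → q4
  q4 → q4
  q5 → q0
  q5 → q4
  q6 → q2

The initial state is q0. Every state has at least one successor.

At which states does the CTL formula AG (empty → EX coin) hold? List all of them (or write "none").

{q4}

States satisfying empty → EX coin: {q0, q1, q3, q4, q5, q6}.
States satisfying AG (empty → EX coin): {q4}.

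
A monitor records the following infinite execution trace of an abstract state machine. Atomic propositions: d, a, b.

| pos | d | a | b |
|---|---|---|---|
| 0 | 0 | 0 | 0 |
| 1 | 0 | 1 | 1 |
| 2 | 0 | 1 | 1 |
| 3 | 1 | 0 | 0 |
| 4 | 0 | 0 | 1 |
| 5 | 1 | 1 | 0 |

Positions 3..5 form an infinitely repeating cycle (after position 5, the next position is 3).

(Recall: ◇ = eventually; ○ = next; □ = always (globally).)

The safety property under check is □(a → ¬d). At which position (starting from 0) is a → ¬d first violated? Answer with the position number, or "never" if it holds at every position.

Check a → ¬d at each position in order: 0 ✓, 1 ✓, 2 ✓, 3 ✓, 4 ✓.
At position 5 the labels are {a, d}, so a → ¬d is false there. This is the first violation.

5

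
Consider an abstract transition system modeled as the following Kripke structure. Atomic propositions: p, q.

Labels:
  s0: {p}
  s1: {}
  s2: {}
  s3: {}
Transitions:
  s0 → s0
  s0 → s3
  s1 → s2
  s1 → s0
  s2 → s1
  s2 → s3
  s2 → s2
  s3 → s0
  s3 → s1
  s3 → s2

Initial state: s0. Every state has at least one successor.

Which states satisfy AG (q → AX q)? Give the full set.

{s0, s1, s2, s3}

States satisfying q → AX q: {s0, s1, s2, s3}.
States satisfying AG (q → AX q): {s0, s1, s2, s3}.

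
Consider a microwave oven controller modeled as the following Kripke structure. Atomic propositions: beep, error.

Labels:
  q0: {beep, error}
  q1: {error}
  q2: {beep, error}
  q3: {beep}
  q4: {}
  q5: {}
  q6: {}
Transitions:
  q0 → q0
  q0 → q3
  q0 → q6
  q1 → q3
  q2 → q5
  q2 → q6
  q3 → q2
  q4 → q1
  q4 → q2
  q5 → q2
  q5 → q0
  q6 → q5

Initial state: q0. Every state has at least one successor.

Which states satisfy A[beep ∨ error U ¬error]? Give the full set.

States satisfying beep ∨ error: {q0, q1, q2, q3}.
States satisfying ¬error: {q3, q4, q5, q6}.
States satisfying A[beep ∨ error U ¬error]: {q1, q2, q3, q4, q5, q6}.

{q1, q2, q3, q4, q5, q6}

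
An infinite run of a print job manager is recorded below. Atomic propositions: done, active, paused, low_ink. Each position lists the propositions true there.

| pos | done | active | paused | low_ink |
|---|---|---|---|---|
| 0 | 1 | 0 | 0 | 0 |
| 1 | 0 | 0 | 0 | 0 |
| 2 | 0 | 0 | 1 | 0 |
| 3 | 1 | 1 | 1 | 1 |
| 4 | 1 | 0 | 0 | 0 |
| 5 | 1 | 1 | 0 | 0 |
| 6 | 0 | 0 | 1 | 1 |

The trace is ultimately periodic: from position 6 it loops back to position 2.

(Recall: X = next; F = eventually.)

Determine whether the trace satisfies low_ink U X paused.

Walking from position 0: at position 0, X paused has not yet held and low_ink fails, so low_ink U X paused is false.

Does not hold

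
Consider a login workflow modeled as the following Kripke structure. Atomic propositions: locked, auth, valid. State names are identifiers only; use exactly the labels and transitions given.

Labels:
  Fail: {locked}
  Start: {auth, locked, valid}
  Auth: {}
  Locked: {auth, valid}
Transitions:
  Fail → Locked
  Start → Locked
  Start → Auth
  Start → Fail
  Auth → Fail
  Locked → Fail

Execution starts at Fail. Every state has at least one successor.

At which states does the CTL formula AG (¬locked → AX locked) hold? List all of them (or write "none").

States satisfying ¬locked → AX locked: {Fail, Start, Auth, Locked}.
States satisfying AG (¬locked → AX locked): {Fail, Start, Auth, Locked}.

{Fail, Start, Auth, Locked}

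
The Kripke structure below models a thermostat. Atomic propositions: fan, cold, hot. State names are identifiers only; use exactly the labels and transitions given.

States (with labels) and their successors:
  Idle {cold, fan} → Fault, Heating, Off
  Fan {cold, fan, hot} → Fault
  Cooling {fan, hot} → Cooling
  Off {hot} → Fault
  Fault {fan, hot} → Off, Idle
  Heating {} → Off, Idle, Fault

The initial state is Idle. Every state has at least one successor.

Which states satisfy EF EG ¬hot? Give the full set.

{Idle, Fan, Off, Fault, Heating}

States satisfying EG ¬hot: {Idle, Heating}.
States satisfying EF EG ¬hot: {Idle, Fan, Off, Fault, Heating}.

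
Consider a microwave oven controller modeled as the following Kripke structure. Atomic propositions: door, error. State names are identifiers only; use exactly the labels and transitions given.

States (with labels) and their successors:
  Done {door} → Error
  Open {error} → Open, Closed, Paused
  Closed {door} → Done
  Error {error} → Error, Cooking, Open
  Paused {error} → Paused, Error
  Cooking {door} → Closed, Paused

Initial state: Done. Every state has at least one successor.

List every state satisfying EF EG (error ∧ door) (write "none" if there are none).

none

States satisfying EG (error ∧ door): ∅.
States satisfying EF EG (error ∧ door): ∅.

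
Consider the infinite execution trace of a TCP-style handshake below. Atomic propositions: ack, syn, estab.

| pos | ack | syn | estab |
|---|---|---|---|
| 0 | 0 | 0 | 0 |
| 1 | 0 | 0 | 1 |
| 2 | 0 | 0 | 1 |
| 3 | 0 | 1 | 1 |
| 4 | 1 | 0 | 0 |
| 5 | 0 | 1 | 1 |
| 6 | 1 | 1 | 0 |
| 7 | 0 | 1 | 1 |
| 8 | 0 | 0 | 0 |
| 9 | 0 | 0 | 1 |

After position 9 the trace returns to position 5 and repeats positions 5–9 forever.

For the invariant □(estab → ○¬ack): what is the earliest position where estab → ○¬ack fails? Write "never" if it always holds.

3

Check estab → ○¬ack at each position in order: 0 ✓, 1 ✓, 2 ✓.
At position 3 the labels are {estab, syn} and the next position 4 has {ack}, so estab → ○¬ack is false there. This is the first violation.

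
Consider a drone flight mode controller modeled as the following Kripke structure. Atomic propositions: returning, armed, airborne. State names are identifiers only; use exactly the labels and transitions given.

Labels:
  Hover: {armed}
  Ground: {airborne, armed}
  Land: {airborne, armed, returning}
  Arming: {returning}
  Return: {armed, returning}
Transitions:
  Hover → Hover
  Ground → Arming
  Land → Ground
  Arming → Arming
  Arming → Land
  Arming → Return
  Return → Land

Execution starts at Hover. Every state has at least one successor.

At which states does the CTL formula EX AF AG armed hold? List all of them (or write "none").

States satisfying AF AG armed: {Hover}.
States satisfying EX AF AG armed: {Hover}.

{Hover}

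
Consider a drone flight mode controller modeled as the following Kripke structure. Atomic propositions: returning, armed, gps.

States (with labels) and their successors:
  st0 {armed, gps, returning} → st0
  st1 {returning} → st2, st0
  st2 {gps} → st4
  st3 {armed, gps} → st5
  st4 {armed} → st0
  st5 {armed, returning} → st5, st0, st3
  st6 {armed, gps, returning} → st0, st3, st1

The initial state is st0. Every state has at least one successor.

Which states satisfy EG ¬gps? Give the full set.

States satisfying ¬gps: {st1, st4, st5}.
States satisfying EG ¬gps: {st5}.

{st5}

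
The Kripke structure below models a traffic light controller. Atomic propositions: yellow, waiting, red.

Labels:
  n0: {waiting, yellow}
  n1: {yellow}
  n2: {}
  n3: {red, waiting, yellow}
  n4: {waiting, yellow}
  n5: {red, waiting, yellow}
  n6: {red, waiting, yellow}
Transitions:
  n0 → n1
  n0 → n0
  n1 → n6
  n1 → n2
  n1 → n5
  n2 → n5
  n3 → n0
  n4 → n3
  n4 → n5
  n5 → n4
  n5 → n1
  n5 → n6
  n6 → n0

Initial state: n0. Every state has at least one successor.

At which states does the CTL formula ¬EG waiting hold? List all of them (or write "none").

{n1, n2}

States satisfying waiting: {n0, n3, n4, n5, n6}.
States satisfying EG waiting: {n0, n3, n4, n5, n6}.
States satisfying ¬EG waiting: {n1, n2}.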